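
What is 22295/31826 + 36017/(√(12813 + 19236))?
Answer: 22295/31826 + 36017*√3561/10683 ≈ 201.89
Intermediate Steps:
22295/31826 + 36017/(√(12813 + 19236)) = 22295*(1/31826) + 36017/(√32049) = 22295/31826 + 36017/((3*√3561)) = 22295/31826 + 36017*(√3561/10683) = 22295/31826 + 36017*√3561/10683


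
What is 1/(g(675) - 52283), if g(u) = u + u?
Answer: -1/50933 ≈ -1.9634e-5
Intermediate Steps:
g(u) = 2*u
1/(g(675) - 52283) = 1/(2*675 - 52283) = 1/(1350 - 52283) = 1/(-50933) = -1/50933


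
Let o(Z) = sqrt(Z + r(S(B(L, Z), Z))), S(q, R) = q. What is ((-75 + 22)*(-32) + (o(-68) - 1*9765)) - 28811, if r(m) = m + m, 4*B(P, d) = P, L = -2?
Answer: -36880 + I*sqrt(69) ≈ -36880.0 + 8.3066*I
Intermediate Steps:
B(P, d) = P/4
r(m) = 2*m
o(Z) = sqrt(-1 + Z) (o(Z) = sqrt(Z + 2*((1/4)*(-2))) = sqrt(Z + 2*(-1/2)) = sqrt(Z - 1) = sqrt(-1 + Z))
((-75 + 22)*(-32) + (o(-68) - 1*9765)) - 28811 = ((-75 + 22)*(-32) + (sqrt(-1 - 68) - 1*9765)) - 28811 = (-53*(-32) + (sqrt(-69) - 9765)) - 28811 = (1696 + (I*sqrt(69) - 9765)) - 28811 = (1696 + (-9765 + I*sqrt(69))) - 28811 = (-8069 + I*sqrt(69)) - 28811 = -36880 + I*sqrt(69)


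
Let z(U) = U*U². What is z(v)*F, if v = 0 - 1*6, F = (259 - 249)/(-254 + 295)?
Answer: -2160/41 ≈ -52.683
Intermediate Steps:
F = 10/41 ≈ 0.24390
v = -6 (v = 0 - 6 = -6)
z(U) = U³
z(v)*F = (-6)³*(10/41) = -216*10/41 = -2160/41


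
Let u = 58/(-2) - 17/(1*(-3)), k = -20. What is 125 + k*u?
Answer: 1775/3 ≈ 591.67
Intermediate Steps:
u = -70/3 (u = 58*(-½) - 17/(-3) = -29 - 17*(-⅓) = -29 + 17/3 = -70/3 ≈ -23.333)
125 + k*u = 125 - 20*(-70/3) = 125 + 1400/3 = 1775/3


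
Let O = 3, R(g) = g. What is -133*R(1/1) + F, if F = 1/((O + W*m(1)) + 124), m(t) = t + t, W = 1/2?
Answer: -17023/128 ≈ -132.99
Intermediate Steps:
W = ½ ≈ 0.50000
m(t) = 2*t
F = 1/128 (F = 1/((3 + (2*1)/2) + 124) = 1/((3 + (½)*2) + 124) = 1/((3 + 1) + 124) = 1/(4 + 124) = 1/128 ≈ 0.0078125)
-133*R(1/1) + F = -133/1 + 1/128 = -133*1 + 1/128 = -133 + 1/128 = -17023/128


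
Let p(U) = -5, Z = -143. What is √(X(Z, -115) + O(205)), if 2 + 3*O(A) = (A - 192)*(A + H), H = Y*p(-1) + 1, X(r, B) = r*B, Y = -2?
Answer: √156423/3 ≈ 131.83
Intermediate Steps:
X(r, B) = B*r
H = 11 (H = -2*(-5) + 1 = 10 + 1 = 11)
O(A) = -⅔ + (-192 + A)*(11 + A)/3 (O(A) = -⅔ + ((A - 192)*(A + 11))/3 = -⅔ + ((-192 + A)*(11 + A))/3 = -⅔ + (-192 + A)*(11 + A)/3)
√(X(Z, -115) + O(205)) = √(-115*(-143) + (-2114/3 - 181/3*205 + (⅓)*205²)) = √(16445 + (-2114/3 - 37105/3 + (⅓)*42025)) = √(16445 + (-2114/3 - 37105/3 + 42025/3)) = √(16445 + 2806/3) = √(52141/3) = √156423/3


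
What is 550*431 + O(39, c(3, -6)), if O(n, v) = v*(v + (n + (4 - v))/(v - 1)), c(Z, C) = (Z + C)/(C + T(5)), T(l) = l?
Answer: 237119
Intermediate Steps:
c(Z, C) = (C + Z)/(5 + C) (c(Z, C) = (Z + C)/(C + 5) = (C + Z)/(5 + C))
O(n, v) = v*(v + (4 + n - v)/(-1 + v))
550*431 + O(39, c(3, -6)) = 550*431 + ((-6 + 3)/(5 - 6))*(4 + 39 + ((-6 + 3)/(5 - 6))² - 2*(-6 + 3)/(5 - 6))/(-1 + (-6 + 3)/(5 - 6)) = 237050 + (-3/(-1))*(4 + 39 + (-3/(-1))² - 2*(-3)/(-1))/(-1 - 3/(-1)) = 237050 + (-1*(-3))*(4 + 39 + (-1*(-3))² - (-2)*(-3))/(-1 - 1*(-3)) = 237050 + 3*(4 + 39 + 3² - 2*3)/(-1 + 3) = 237050 + 3*(4 + 39 + 9 - 6)/2 = 237050 + 3*(½)*46 = 237050 + 69 = 237119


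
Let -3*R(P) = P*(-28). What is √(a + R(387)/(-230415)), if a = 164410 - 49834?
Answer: 2*√168971162749795/76805 ≈ 338.49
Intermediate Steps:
R(P) = 28*P/3 (R(P) = -P*(-28)/3 = -(-28)*P/3 = 28*P/3)
a = 114576
√(a + R(387)/(-230415)) = √(114576 + ((28/3)*387)/(-230415)) = √(114576 + 3612*(-1/230415)) = √(114576 - 1204/76805) = √(8800008476/76805) = 2*√168971162749795/76805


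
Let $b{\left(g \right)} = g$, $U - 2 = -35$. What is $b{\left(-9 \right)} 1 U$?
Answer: $297$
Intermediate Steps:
$U = -33$ ($U = 2 - 35 = -33$)
$b{\left(-9 \right)} 1 U = \left(-9\right) 1 \left(-33\right) = \left(-9\right) \left(-33\right) = 297$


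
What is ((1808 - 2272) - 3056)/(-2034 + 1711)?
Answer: 3520/323 ≈ 10.898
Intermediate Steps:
((1808 - 2272) - 3056)/(-2034 + 1711) = (-464 - 3056)/(-323) = -3520*(-1/323) = 3520/323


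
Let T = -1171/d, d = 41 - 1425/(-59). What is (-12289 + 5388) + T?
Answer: -26596533/3844 ≈ -6919.0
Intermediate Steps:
d = 3844/59 (d = 41 - 1425*(-1)/59 = 41 - 57*(-25/59) = 41 + 1425/59 = 3844/59 ≈ 65.153)
T = -69089/3844 (T = -1171/3844/59 = -1171*59/3844 = -69089/3844 ≈ -17.973)
(-12289 + 5388) + T = (-12289 + 5388) - 69089/3844 = -6901 - 69089/3844 = -26596533/3844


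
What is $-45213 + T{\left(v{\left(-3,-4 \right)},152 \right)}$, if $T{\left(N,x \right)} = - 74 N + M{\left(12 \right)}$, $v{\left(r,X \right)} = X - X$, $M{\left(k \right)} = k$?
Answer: $-45201$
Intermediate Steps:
$v{\left(r,X \right)} = 0$
$T{\left(N,x \right)} = 12 - 74 N$ ($T{\left(N,x \right)} = - 74 N + 12 = 12 - 74 N$)
$-45213 + T{\left(v{\left(-3,-4 \right)},152 \right)} = -45213 + \left(12 - 0\right) = -45213 + \left(12 + 0\right) = -45213 + 12 = -45201$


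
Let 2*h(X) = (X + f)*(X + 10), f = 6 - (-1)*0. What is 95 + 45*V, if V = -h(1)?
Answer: -3275/2 ≈ -1637.5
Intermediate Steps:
f = 6 (f = 6 - 1*0 = 6 + 0 = 6)
h(X) = (6 + X)*(10 + X)/2 (h(X) = ((X + 6)*(X + 10))/2 = ((6 + X)*(10 + X))/2 = (6 + X)*(10 + X)/2)
V = -77/2 (V = -(30 + (½)*1² + 8*1) = -(30 + (½)*1 + 8) = -(30 + ½ + 8) = -1*77/2 = -77/2 ≈ -38.500)
95 + 45*V = 95 + 45*(-77/2) = 95 - 3465/2 = -3275/2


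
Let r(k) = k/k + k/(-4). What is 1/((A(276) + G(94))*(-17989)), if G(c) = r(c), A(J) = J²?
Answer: -2/2739850623 ≈ -7.2997e-10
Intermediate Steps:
r(k) = 1 - k/4 (r(k) = 1 + k*(-¼) = 1 - k/4)
G(c) = 1 - c/4
1/((A(276) + G(94))*(-17989)) = 1/((276² + (1 - ¼*94))*(-17989)) = -1/17989/(76176 + (1 - 47/2)) = -1/17989/(76176 - 45/2) = -1/17989/(152307/2) = (2/152307)*(-1/17989) = -2/2739850623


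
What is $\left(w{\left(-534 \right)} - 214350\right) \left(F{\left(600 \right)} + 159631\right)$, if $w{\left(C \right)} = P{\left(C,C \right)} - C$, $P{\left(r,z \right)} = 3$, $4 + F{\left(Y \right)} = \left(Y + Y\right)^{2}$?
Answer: $-342021047751$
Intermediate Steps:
$F{\left(Y \right)} = -4 + 4 Y^{2}$ ($F{\left(Y \right)} = -4 + \left(Y + Y\right)^{2} = -4 + \left(2 Y\right)^{2} = -4 + 4 Y^{2}$)
$w{\left(C \right)} = 3 - C$
$\left(w{\left(-534 \right)} - 214350\right) \left(F{\left(600 \right)} + 159631\right) = \left(\left(3 - -534\right) - 214350\right) \left(\left(-4 + 4 \cdot 600^{2}\right) + 159631\right) = \left(\left(3 + 534\right) - 214350\right) \left(\left(-4 + 4 \cdot 360000\right) + 159631\right) = \left(537 - 214350\right) \left(\left(-4 + 1440000\right) + 159631\right) = - 213813 \left(1439996 + 159631\right) = \left(-213813\right) 1599627 = -342021047751$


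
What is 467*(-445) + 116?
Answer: -207699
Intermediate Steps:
467*(-445) + 116 = -207815 + 116 = -207699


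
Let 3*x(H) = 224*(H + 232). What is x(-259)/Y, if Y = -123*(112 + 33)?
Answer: 672/5945 ≈ 0.11304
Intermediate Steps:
x(H) = 51968/3 + 224*H/3 (x(H) = (224*(H + 232))/3 = (224*(232 + H))/3 = (51968 + 224*H)/3 = 51968/3 + 224*H/3)
Y = -17835 (Y = -123*145 = -17835)
x(-259)/Y = (51968/3 + (224/3)*(-259))/(-17835) = (51968/3 - 58016/3)*(-1/17835) = -2016*(-1/17835) = 672/5945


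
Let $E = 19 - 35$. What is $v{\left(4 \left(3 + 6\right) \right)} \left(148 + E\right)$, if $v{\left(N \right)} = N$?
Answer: $4752$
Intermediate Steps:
$E = -16$ ($E = 19 - 35 = -16$)
$v{\left(4 \left(3 + 6\right) \right)} \left(148 + E\right) = 4 \left(3 + 6\right) \left(148 - 16\right) = 4 \cdot 9 \cdot 132 = 36 \cdot 132 = 4752$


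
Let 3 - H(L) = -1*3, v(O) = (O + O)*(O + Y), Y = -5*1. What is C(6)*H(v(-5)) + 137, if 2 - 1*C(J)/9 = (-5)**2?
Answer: -1105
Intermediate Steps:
Y = -5
C(J) = -207 (C(J) = 18 - 9*(-5)**2 = 18 - 9*25 = 18 - 225 = -207)
v(O) = 2*O*(-5 + O) (v(O) = (O + O)*(O - 5) = (2*O)*(-5 + O) = 2*O*(-5 + O))
H(L) = 6 (H(L) = 3 - (-1)*3 = 3 - 1*(-3) = 3 + 3 = 6)
C(6)*H(v(-5)) + 137 = -207*6 + 137 = -1242 + 137 = -1105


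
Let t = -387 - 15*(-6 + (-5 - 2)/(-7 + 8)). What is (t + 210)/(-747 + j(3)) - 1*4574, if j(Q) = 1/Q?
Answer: -5122907/1120 ≈ -4574.0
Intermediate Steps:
t = -192 (t = -387 - 15*(-6 - 7/1) = -387 - 15*(-6 - 7*1) = -387 - 15*(-6 - 7) = -387 - 15*(-13) = -387 - 1*(-195) = -387 + 195 = -192)
(t + 210)/(-747 + j(3)) - 1*4574 = (-192 + 210)/(-747 + 1/3) - 1*4574 = 18/(-747 + ⅓) - 4574 = 18/(-2240/3) - 4574 = 18*(-3/2240) - 4574 = -27/1120 - 4574 = -5122907/1120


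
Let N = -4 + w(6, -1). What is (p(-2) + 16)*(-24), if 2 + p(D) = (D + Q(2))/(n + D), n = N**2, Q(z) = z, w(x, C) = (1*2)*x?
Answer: -336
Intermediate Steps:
w(x, C) = 2*x
N = 8 (N = -4 + 2*6 = -4 + 12 = 8)
n = 64 (n = 8**2 = 64)
p(D) = -2 + (2 + D)/(64 + D) (p(D) = -2 + (D + 2)/(64 + D) = -2 + (2 + D)/(64 + D))
(p(-2) + 16)*(-24) = ((-126 - 1*(-2))/(64 - 2) + 16)*(-24) = ((-126 + 2)/62 + 16)*(-24) = ((1/62)*(-124) + 16)*(-24) = (-2 + 16)*(-24) = 14*(-24) = -336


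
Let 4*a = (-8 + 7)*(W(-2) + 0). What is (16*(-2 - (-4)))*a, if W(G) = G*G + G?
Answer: -16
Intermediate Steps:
W(G) = G + G**2 (W(G) = G**2 + G = G + G**2)
a = -1/2 (a = ((-8 + 7)*(-2*(1 - 2) + 0))/4 = (-(-2*(-1) + 0))/4 = (-(2 + 0))/4 = (-1*2)/4 = (1/4)*(-2) = -1/2 ≈ -0.50000)
(16*(-2 - (-4)))*a = (16*(-2 - (-4)))*(-1/2) = (16*(-2 - 1*(-4)))*(-1/2) = (16*(-2 + 4))*(-1/2) = (16*2)*(-1/2) = 32*(-1/2) = -16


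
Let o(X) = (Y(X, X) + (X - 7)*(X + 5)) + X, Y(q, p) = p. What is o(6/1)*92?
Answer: 92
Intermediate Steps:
o(X) = 2*X + (-7 + X)*(5 + X) (o(X) = (X + (X - 7)*(X + 5)) + X = (X + (-7 + X)*(5 + X)) + X = 2*X + (-7 + X)*(5 + X))
o(6/1)*92 = (-35 + (6/1)²)*92 = (-35 + (6*1)²)*92 = (-35 + 6²)*92 = (-35 + 36)*92 = 1*92 = 92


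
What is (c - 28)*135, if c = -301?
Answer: -44415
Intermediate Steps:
(c - 28)*135 = (-301 - 28)*135 = -329*135 = -44415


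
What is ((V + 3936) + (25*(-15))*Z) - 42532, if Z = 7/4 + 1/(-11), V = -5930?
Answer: -1986519/44 ≈ -45148.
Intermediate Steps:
Z = 73/44 (Z = 7*(¼) + 1*(-1/11) = 7/4 - 1/11 = 73/44 ≈ 1.6591)
((V + 3936) + (25*(-15))*Z) - 42532 = ((-5930 + 3936) + (25*(-15))*(73/44)) - 42532 = (-1994 - 375*73/44) - 42532 = (-1994 - 27375/44) - 42532 = -115111/44 - 42532 = -1986519/44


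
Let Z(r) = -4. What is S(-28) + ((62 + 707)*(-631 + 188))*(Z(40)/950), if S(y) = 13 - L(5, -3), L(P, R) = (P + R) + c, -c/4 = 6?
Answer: 697959/475 ≈ 1469.4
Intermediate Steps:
c = -24 (c = -4*6 = -24)
L(P, R) = -24 + P + R (L(P, R) = (P + R) - 24 = -24 + P + R)
S(y) = 35 (S(y) = 13 - (-24 + 5 - 3) = 13 - 1*(-22) = 13 + 22 = 35)
S(-28) + ((62 + 707)*(-631 + 188))*(Z(40)/950) = 35 + ((62 + 707)*(-631 + 188))*(-4/950) = 35 + (769*(-443))*(-4*1/950) = 35 - 340667*(-2/475) = 35 + 681334/475 = 697959/475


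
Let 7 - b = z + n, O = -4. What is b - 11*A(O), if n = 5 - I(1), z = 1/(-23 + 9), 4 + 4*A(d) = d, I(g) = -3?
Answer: 295/14 ≈ 21.071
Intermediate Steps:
A(d) = -1 + d/4
z = -1/14 (z = 1/(-14) = -1/14 ≈ -0.071429)
n = 8 (n = 5 - 1*(-3) = 5 + 3 = 8)
b = -13/14 (b = 7 - (-1/14 + 8) = 7 - 1*111/14 = 7 - 111/14 = -13/14 ≈ -0.92857)
b - 11*A(O) = -13/14 - 11*(-1 + (¼)*(-4)) = -13/14 - 11*(-1 - 1) = -13/14 - 11*(-2) = -13/14 + 22 = 295/14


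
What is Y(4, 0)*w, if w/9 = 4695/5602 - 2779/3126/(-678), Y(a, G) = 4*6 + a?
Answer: 34881988463/164903273 ≈ 211.53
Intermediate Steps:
Y(a, G) = 24 + a
w = 4983141209/659613092 (w = 9*(4695/5602 - 2779/3126/(-678)) = 9*(4695*(1/5602) - 2779*1/3126*(-1/678)) = 9*(4695/5602 - 2779/3126*(-1/678)) = 9*(4695/5602 + 2779/2119428) = 9*(4983141209/5936517828) = 4983141209/659613092 ≈ 7.5546)
Y(4, 0)*w = (24 + 4)*(4983141209/659613092) = 28*(4983141209/659613092) = 34881988463/164903273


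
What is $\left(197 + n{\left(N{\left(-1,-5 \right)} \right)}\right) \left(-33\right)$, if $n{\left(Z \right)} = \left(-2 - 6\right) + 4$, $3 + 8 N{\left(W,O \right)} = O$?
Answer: $-6369$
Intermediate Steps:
$N{\left(W,O \right)} = - \frac{3}{8} + \frac{O}{8}$
$n{\left(Z \right)} = -4$ ($n{\left(Z \right)} = -8 + 4 = -4$)
$\left(197 + n{\left(N{\left(-1,-5 \right)} \right)}\right) \left(-33\right) = \left(197 - 4\right) \left(-33\right) = 193 \left(-33\right) = -6369$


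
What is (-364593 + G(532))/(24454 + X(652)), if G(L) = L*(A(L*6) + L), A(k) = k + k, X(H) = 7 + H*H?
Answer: 3314719/449565 ≈ 7.3732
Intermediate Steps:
X(H) = 7 + H**2
A(k) = 2*k
G(L) = 13*L**2 (G(L) = L*(2*(L*6) + L) = L*(2*(6*L) + L) = L*(12*L + L) = L*(13*L) = 13*L**2)
(-364593 + G(532))/(24454 + X(652)) = (-364593 + 13*532**2)/(24454 + (7 + 652**2)) = (-364593 + 13*283024)/(24454 + (7 + 425104)) = (-364593 + 3679312)/(24454 + 425111) = 3314719/449565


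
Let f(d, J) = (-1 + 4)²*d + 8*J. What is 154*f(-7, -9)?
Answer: -20790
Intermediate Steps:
f(d, J) = 8*J + 9*d (f(d, J) = 3²*d + 8*J = 9*d + 8*J = 8*J + 9*d)
154*f(-7, -9) = 154*(8*(-9) + 9*(-7)) = 154*(-72 - 63) = 154*(-135) = -20790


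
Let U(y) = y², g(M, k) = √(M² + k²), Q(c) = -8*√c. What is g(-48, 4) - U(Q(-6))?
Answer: 384 + 4*√145 ≈ 432.17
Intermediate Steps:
g(-48, 4) - U(Q(-6)) = √((-48)² + 4²) - (-8*I*√6)² = √(2304 + 16) - (-8*I*√6)² = √2320 - (-8*I*√6)² = 4*√145 - 1*(-384) = 4*√145 + 384 = 384 + 4*√145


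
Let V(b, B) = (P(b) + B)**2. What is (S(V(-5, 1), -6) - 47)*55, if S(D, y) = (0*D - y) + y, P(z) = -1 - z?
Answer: -2585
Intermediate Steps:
V(b, B) = (-1 + B - b)**2 (V(b, B) = ((-1 - b) + B)**2 = (-1 + B - b)**2)
S(D, y) = 0 (S(D, y) = (0 - y) + y = -y + y = 0)
(S(V(-5, 1), -6) - 47)*55 = (0 - 47)*55 = -47*55 = -2585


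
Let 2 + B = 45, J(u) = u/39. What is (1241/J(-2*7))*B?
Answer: -2081157/14 ≈ -1.4865e+5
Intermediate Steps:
J(u) = u/39 (J(u) = u*(1/39) = u/39)
B = 43 (B = -2 + 45 = 43)
(1241/J(-2*7))*B = (1241/(((-2*7)/39)))*43 = (1241/(((1/39)*(-14))))*43 = (1241/(-14/39))*43 = (1241*(-39/14))*43 = -48399/14*43 = -2081157/14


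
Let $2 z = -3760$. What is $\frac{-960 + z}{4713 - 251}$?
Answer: $- \frac{1420}{2231} \approx -0.63649$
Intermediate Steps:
$z = -1880$ ($z = \frac{1}{2} \left(-3760\right) = -1880$)
$\frac{-960 + z}{4713 - 251} = \frac{-960 - 1880}{4713 - 251} = - \frac{2840}{4462} = \left(-2840\right) \frac{1}{4462} = - \frac{1420}{2231}$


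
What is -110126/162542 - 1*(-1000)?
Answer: 81215937/81271 ≈ 999.32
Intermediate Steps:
-110126/162542 - 1*(-1000) = -110126*1/162542 + 1000 = -55063/81271 + 1000 = 81215937/81271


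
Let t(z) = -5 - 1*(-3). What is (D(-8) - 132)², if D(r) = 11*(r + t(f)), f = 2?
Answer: 58564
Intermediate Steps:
t(z) = -2 (t(z) = -5 + 3 = -2)
D(r) = -22 + 11*r (D(r) = 11*(r - 2) = 11*(-2 + r) = -22 + 11*r)
(D(-8) - 132)² = ((-22 + 11*(-8)) - 132)² = ((-22 - 88) - 132)² = (-110 - 132)² = (-242)² = 58564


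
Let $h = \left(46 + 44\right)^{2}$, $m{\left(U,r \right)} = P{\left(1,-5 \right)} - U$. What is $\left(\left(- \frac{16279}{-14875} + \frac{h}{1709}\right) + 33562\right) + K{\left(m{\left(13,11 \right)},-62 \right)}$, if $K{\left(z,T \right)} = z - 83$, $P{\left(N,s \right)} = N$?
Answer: $\frac{850925465436}{25421375} \approx 33473.0$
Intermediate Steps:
$m{\left(U,r \right)} = 1 - U$
$h = 8100$ ($h = 90^{2} = 8100$)
$K{\left(z,T \right)} = -83 + z$ ($K{\left(z,T \right)} = z - 83 = -83 + z$)
$\left(\left(- \frac{16279}{-14875} + \frac{h}{1709}\right) + 33562\right) + K{\left(m{\left(13,11 \right)},-62 \right)} = \left(\left(- \frac{16279}{-14875} + \frac{8100}{1709}\right) + 33562\right) + \left(-83 + \left(1 - 13\right)\right) = \left(\left(\left(-16279\right) \left(- \frac{1}{14875}\right) + 8100 \cdot \frac{1}{1709}\right) + 33562\right) + \left(-83 + \left(1 - 13\right)\right) = \left(\left(\frac{16279}{14875} + \frac{8100}{1709}\right) + 33562\right) - 95 = \left(\frac{148308311}{25421375} + 33562\right) - 95 = \frac{853340496061}{25421375} - 95 = \frac{850925465436}{25421375}$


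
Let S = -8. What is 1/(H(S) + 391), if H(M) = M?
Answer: 1/383 ≈ 0.0026110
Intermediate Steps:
1/(H(S) + 391) = 1/(-8 + 391) = 1/383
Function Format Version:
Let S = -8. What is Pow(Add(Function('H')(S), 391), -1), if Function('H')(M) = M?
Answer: Rational(1, 383) ≈ 0.0026110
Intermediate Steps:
Pow(Add(Function('H')(S), 391), -1) = Pow(Add(-8, 391), -1) = Pow(383, -1) = Rational(1, 383)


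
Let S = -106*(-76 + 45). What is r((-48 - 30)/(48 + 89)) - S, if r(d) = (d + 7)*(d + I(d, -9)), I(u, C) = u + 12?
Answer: -60364006/18769 ≈ -3216.2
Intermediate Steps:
I(u, C) = 12 + u
r(d) = (7 + d)*(12 + 2*d) (r(d) = (d + 7)*(d + (12 + d)) = (7 + d)*(12 + 2*d))
S = 3286 (S = -106*(-31) = 3286)
r((-48 - 30)/(48 + 89)) - S = (84 + 2*((-48 - 30)/(48 + 89))² + 26*((-48 - 30)/(48 + 89))) - 1*3286 = (84 + 2*(-78/137)² + 26*(-78/137)) - 3286 = (84 + 2*(6084/18769) - 2028/137) - 3286 = (84 + 12168/18769 - 2028/137) - 3286 = 1310928/18769 - 3286 = -60364006/18769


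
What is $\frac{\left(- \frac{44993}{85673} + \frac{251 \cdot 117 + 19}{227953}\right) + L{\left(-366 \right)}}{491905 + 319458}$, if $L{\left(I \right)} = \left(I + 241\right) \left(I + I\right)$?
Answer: $\frac{1786933950560949}{15845446664763947} \approx 0.11277$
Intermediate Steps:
$L{\left(I \right)} = 2 I \left(241 + I\right)$ ($L{\left(I \right)} = \left(241 + I\right) 2 I = 2 I \left(241 + I\right)$)
$\frac{\left(- \frac{44993}{85673} + \frac{251 \cdot 117 + 19}{227953}\right) + L{\left(-366 \right)}}{491905 + 319458} = \frac{\left(- \frac{44993}{85673} + \frac{251 \cdot 117 + 19}{227953}\right) + 2 \left(-366\right) \left(241 - 366\right)}{491905 + 319458} = \frac{\left(\left(-44993\right) \frac{1}{85673} + \left(29367 + 19\right) \frac{1}{227953}\right) + 2 \left(-366\right) \left(-125\right)}{811363} = \left(\left(- \frac{44993}{85673} + 29386 \cdot \frac{1}{227953}\right) + 91500\right) \frac{1}{811363} = \left(\left(- \frac{44993}{85673} + \frac{29386}{227953}\right) + 91500\right) \frac{1}{811363} = \left(- \frac{7738702551}{19529417369} + 91500\right) \frac{1}{811363} = \frac{1786933950560949}{19529417369} \cdot \frac{1}{811363} = \frac{1786933950560949}{15845446664763947}$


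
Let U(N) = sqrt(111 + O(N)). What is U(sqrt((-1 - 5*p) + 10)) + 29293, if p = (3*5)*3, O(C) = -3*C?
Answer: 29293 + sqrt(111 - 18*I*sqrt(6)) ≈ 29304.0 - 2.0538*I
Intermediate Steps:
p = 45 (p = 15*3 = 45)
U(N) = sqrt(111 - 3*N)
U(sqrt((-1 - 5*p) + 10)) + 29293 = sqrt(111 - 3*sqrt((-1 - 5*45) + 10)) + 29293 = sqrt(111 - 3*sqrt((-1 - 225) + 10)) + 29293 = sqrt(111 - 3*sqrt(-226 + 10)) + 29293 = sqrt(111 - 18*I*sqrt(6)) + 29293 = 29293 + sqrt(111 - 18*I*sqrt(6))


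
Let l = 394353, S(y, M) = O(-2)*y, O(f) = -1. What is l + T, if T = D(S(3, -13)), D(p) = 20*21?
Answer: 394773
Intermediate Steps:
S(y, M) = -y
D(p) = 420
T = 420
l + T = 394353 + 420 = 394773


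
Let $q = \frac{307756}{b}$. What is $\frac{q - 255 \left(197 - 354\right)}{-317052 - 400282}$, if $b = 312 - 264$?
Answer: $- \frac{557359}{8608008} \approx -0.064749$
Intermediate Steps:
$b = 48$ ($b = 312 - 264 = 48$)
$q = \frac{76939}{12}$ ($q = \frac{307756}{48} = 307756 \cdot \frac{1}{48} = \frac{76939}{12} \approx 6411.6$)
$\frac{q - 255 \left(197 - 354\right)}{-317052 - 400282} = \frac{\frac{76939}{12} - 255 \left(197 - 354\right)}{-317052 - 400282} = \frac{\frac{76939}{12} - -40035}{-717334} = \left(\frac{76939}{12} + 40035\right) \left(- \frac{1}{717334}\right) = \frac{557359}{12} \left(- \frac{1}{717334}\right) = - \frac{557359}{8608008}$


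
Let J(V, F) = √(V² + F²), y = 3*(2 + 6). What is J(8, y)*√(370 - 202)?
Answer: 32*√105 ≈ 327.90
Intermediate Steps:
y = 24 (y = 3*8 = 24)
J(V, F) = √(F² + V²)
J(8, y)*√(370 - 202) = √(24² + 8²)*√(370 - 202) = √(576 + 64)*√168 = √640*(2*√42) = (8*√10)*(2*√42) = 32*√105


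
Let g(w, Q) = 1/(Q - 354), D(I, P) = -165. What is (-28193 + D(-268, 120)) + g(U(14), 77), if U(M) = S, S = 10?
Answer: -7855167/277 ≈ -28358.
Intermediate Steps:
U(M) = 10
g(w, Q) = 1/(-354 + Q)
(-28193 + D(-268, 120)) + g(U(14), 77) = (-28193 - 165) + 1/(-354 + 77) = -28358 + 1/(-277) = -28358 - 1/277 = -7855167/277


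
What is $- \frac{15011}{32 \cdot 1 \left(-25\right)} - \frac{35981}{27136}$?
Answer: $\frac{11829803}{678400} \approx 17.438$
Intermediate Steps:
$- \frac{15011}{32 \cdot 1 \left(-25\right)} - \frac{35981}{27136} = - \frac{15011}{32 \left(-25\right)} - \frac{35981}{27136} = - \frac{15011}{-800} - \frac{35981}{27136} = \left(-15011\right) \left(- \frac{1}{800}\right) - \frac{35981}{27136} = \frac{15011}{800} - \frac{35981}{27136} = \frac{11829803}{678400}$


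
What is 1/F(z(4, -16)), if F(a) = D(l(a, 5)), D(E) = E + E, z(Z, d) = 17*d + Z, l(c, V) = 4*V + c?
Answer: -1/496 ≈ -0.0020161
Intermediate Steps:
l(c, V) = c + 4*V
z(Z, d) = Z + 17*d
D(E) = 2*E
F(a) = 40 + 2*a (F(a) = 2*(a + 4*5) = 2*(a + 20) = 2*(20 + a) = 40 + 2*a)
1/F(z(4, -16)) = 1/(40 + 2*(4 + 17*(-16))) = 1/(40 + 2*(4 - 272)) = 1/(40 + 2*(-268)) = 1/(40 - 536) = 1/(-496) = -1/496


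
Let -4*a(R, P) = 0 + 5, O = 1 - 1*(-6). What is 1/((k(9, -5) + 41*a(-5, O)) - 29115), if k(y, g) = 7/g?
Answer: -20/583353 ≈ -3.4285e-5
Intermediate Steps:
O = 7 (O = 1 + 6 = 7)
a(R, P) = -5/4 (a(R, P) = -(0 + 5)/4 = -1/4*5 = -5/4)
1/((k(9, -5) + 41*a(-5, O)) - 29115) = 1/((7/(-5) + 41*(-5/4)) - 29115) = 1/((7*(-1/5) - 205/4) - 29115) = 1/((-7/5 - 205/4) - 29115) = 1/(-1053/20 - 29115) = 1/(-583353/20) = -20/583353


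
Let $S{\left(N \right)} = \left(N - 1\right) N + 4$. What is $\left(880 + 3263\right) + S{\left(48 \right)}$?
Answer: $6403$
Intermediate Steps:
$S{\left(N \right)} = 4 + N \left(-1 + N\right)$ ($S{\left(N \right)} = \left(N - 1\right) N + 4 = \left(-1 + N\right) N + 4 = N \left(-1 + N\right) + 4 = 4 + N \left(-1 + N\right)$)
$\left(880 + 3263\right) + S{\left(48 \right)} = \left(880 + 3263\right) + \left(4 + 48^{2} - 48\right) = 4143 + \left(4 + 2304 - 48\right) = 4143 + 2260 = 6403$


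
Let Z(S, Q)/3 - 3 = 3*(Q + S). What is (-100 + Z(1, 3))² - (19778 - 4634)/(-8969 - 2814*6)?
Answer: 78220469/25853 ≈ 3025.6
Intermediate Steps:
Z(S, Q) = 9 + 9*Q + 9*S (Z(S, Q) = 9 + 3*(3*(Q + S)) = 9 + 3*(3*Q + 3*S) = 9 + (9*Q + 9*S) = 9 + 9*Q + 9*S)
(-100 + Z(1, 3))² - (19778 - 4634)/(-8969 - 2814*6) = (-100 + (9 + 9*3 + 9*1))² - (19778 - 4634)/(-8969 - 2814*6) = (-100 + (9 + 27 + 9))² - 15144/(-8969 - 16884) = (-100 + 45)² - 15144/(-25853) = (-55)² - 15144*(-1)/25853 = 3025 - 1*(-15144/25853) = 3025 + 15144/25853 = 78220469/25853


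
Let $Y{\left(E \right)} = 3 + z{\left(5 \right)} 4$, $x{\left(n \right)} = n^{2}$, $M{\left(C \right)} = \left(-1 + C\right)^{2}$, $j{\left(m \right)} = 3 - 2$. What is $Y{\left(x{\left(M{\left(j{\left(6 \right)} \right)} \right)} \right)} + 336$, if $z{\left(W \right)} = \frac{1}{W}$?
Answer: $\frac{1699}{5} \approx 339.8$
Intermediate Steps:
$j{\left(m \right)} = 1$ ($j{\left(m \right)} = 3 - 2 = 1$)
$Y{\left(E \right)} = \frac{19}{5}$ ($Y{\left(E \right)} = 3 + \frac{1}{5} \cdot 4 = 3 + \frac{4}{5} = \frac{19}{5}$)
$Y{\left(x{\left(M{\left(j{\left(6 \right)} \right)} \right)} \right)} + 336 = \frac{19}{5} + 336 = \frac{1699}{5}$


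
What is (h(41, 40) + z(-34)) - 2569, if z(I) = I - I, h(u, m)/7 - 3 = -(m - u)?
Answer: -2541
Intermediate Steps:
h(u, m) = 21 - 7*m + 7*u (h(u, m) = 21 + 7*(-(m - u)) = 21 + 7*(u - m) = 21 + (-7*m + 7*u) = 21 - 7*m + 7*u)
z(I) = 0
(h(41, 40) + z(-34)) - 2569 = ((21 - 7*40 + 7*41) + 0) - 2569 = ((21 - 280 + 287) + 0) - 2569 = (28 + 0) - 2569 = 28 - 2569 = -2541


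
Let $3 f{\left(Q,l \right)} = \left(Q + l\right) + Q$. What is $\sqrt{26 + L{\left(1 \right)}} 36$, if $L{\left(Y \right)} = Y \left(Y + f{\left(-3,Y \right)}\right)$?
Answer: $24 \sqrt{57} \approx 181.2$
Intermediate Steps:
$f{\left(Q,l \right)} = \frac{l}{3} + \frac{2 Q}{3}$ ($f{\left(Q,l \right)} = \frac{\left(Q + l\right) + Q}{3} = \frac{l + 2 Q}{3} = \frac{l}{3} + \frac{2 Q}{3}$)
$L{\left(Y \right)} = Y \left(-2 + \frac{4 Y}{3}\right)$ ($L{\left(Y \right)} = Y \left(Y + \left(\frac{Y}{3} + \frac{2}{3} \left(-3\right)\right)\right) = Y \left(Y + \left(\frac{Y}{3} - 2\right)\right) = Y \left(Y + \left(-2 + \frac{Y}{3}\right)\right) = Y \left(-2 + \frac{4 Y}{3}\right)$)
$\sqrt{26 + L{\left(1 \right)}} 36 = \sqrt{26 + \frac{2}{3} \cdot 1 \left(-3 + 2 \cdot 1\right)} 36 = \sqrt{26 + \frac{2}{3} \cdot 1 \left(-3 + 2\right)} 36 = \sqrt{26 + \frac{2}{3} \cdot 1 \left(-1\right)} 36 = \sqrt{26 - \frac{2}{3}} \cdot 36 = \sqrt{\frac{76}{3}} \cdot 36 = \frac{2 \sqrt{57}}{3} \cdot 36 = 24 \sqrt{57}$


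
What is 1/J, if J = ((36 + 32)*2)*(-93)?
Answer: -1/12648 ≈ -7.9064e-5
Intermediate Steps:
J = -12648 (J = (68*2)*(-93) = 136*(-93) = -12648)
1/J = 1/(-12648) = -1/12648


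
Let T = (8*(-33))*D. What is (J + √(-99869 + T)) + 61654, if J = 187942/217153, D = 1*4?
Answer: 13388539004/217153 + 5*I*√4037 ≈ 61655.0 + 317.69*I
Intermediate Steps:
D = 4
T = -1056 (T = (8*(-33))*4 = -264*4 = -1056)
J = 187942/217153 (J = 187942*(1/217153) = 187942/217153 ≈ 0.86548)
(J + √(-99869 + T)) + 61654 = (187942/217153 + √(-99869 - 1056)) + 61654 = (187942/217153 + √(-100925)) + 61654 = (187942/217153 + 5*I*√4037) + 61654 = 13388539004/217153 + 5*I*√4037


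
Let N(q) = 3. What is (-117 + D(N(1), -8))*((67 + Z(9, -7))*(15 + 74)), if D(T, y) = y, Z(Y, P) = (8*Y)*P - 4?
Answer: 4906125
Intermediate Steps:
Z(Y, P) = -4 + 8*P*Y (Z(Y, P) = 8*P*Y - 4 = -4 + 8*P*Y)
(-117 + D(N(1), -8))*((67 + Z(9, -7))*(15 + 74)) = (-117 - 8)*((67 + (-4 + 8*(-7)*9))*(15 + 74)) = -125*(67 + (-4 - 504))*89 = -125*(67 - 508)*89 = -(-55125)*89 = -125*(-39249) = 4906125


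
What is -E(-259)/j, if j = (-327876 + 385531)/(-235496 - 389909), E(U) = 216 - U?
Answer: 59413475/11531 ≈ 5152.5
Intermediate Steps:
j = -11531/125081 (j = 57655/(-625405) = 57655*(-1/625405) = -11531/125081 ≈ -0.092188)
-E(-259)/j = -(216 - 1*(-259))/(-11531/125081) = -(216 + 259)*(-125081)/11531 = -475*(-125081)/11531 = -1*(-59413475/11531) = 59413475/11531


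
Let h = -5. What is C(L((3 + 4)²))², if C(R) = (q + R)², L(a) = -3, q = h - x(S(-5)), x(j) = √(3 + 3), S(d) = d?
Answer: (8 + √6)⁴ ≈ 11923.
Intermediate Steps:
x(j) = √6
q = -5 - √6 ≈ -7.4495
C(R) = (-5 + R - √6)² (C(R) = ((-5 - √6) + R)² = (-5 + R - √6)²)
C(L((3 + 4)²))² = ((5 + √6 - 1*(-3))²)² = ((5 + √6 + 3)²)² = ((8 + √6)²)² = (8 + √6)⁴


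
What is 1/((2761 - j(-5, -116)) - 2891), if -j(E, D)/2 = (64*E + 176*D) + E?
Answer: -1/41612 ≈ -2.4032e-5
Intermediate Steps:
j(E, D) = -352*D - 130*E (j(E, D) = -2*((64*E + 176*D) + E) = -2*(65*E + 176*D) = -352*D - 130*E)
1/((2761 - j(-5, -116)) - 2891) = 1/((2761 - (-352*(-116) - 130*(-5))) - 2891) = 1/((2761 - (40832 + 650)) - 2891) = 1/((2761 - 1*41482) - 2891) = 1/((2761 - 41482) - 2891) = 1/(-38721 - 2891) = 1/(-41612) = -1/41612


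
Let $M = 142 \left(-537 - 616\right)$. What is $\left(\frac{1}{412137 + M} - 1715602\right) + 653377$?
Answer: $- \frac{263868374474}{248411} \approx -1.0622 \cdot 10^{6}$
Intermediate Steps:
$M = -163726$ ($M = 142 \left(-1153\right) = -163726$)
$\left(\frac{1}{412137 + M} - 1715602\right) + 653377 = \left(\frac{1}{412137 - 163726} - 1715602\right) + 653377 = \left(\frac{1}{248411} - 1715602\right) + 653377 = - \frac{426174408421}{248411} + 653377 = - \frac{263868374474}{248411}$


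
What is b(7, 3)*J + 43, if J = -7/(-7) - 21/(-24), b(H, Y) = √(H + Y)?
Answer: 43 + 15*√10/8 ≈ 48.929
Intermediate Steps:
J = 15/8 (J = -7*(-⅐) - 21*(-1/24) = 1 + 7/8 = 15/8 ≈ 1.8750)
b(7, 3)*J + 43 = √(7 + 3)*(15/8) + 43 = √10*(15/8) + 43 = 15*√10/8 + 43 = 43 + 15*√10/8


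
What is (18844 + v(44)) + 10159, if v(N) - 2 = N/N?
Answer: 29006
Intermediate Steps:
v(N) = 3 (v(N) = 2 + N/N = 2 + 1 = 3)
(18844 + v(44)) + 10159 = (18844 + 3) + 10159 = 18847 + 10159 = 29006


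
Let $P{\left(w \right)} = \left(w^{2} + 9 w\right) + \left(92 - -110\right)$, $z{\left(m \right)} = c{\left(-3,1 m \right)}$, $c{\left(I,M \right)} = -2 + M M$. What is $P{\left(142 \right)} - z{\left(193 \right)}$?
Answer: $-15603$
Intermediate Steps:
$c{\left(I,M \right)} = -2 + M^{2}$
$z{\left(m \right)} = -2 + m^{2}$ ($z{\left(m \right)} = -2 + \left(1 m\right)^{2} = -2 + m^{2}$)
$P{\left(w \right)} = 202 + w^{2} + 9 w$ ($P{\left(w \right)} = \left(w^{2} + 9 w\right) + \left(92 + 110\right) = \left(w^{2} + 9 w\right) + 202 = 202 + w^{2} + 9 w$)
$P{\left(142 \right)} - z{\left(193 \right)} = \left(202 + 142^{2} + 9 \cdot 142\right) - \left(-2 + 193^{2}\right) = \left(202 + 20164 + 1278\right) - \left(-2 + 37249\right) = 21644 - 37247 = -15603$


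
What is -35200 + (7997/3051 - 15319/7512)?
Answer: -268913135735/7639704 ≈ -35199.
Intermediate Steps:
-35200 + (7997/3051 - 15319/7512) = -35200 + 4445065/7639704 = -268913135735/7639704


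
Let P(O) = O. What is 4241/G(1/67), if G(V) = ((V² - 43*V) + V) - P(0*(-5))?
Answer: -19037849/2813 ≈ -6767.8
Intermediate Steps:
G(V) = V² - 42*V (G(V) = ((V² - 43*V) + V) - 0*(-5) = (V² - 42*V) - 1*0 = (V² - 42*V) + 0 = V² - 42*V)
4241/G(1/67) = 4241/(((1/67)*(-42 + 1/67))) = 4241/(((1*(1/67))*(-42 + 1*(1/67)))) = 4241/(((-42 + 1/67)/67)) = 4241/(((1/67)*(-2813/67))) = 4241/(-2813/4489) = 4241*(-4489/2813) = -19037849/2813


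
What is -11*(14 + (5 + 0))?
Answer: -209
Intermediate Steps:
-11*(14 + (5 + 0)) = -11*(14 + 5) = -11*19 = -209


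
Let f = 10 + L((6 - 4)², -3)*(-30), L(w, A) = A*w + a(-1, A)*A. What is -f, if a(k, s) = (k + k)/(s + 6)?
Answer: -310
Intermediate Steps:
a(k, s) = 2*k/(6 + s) (a(k, s) = (2*k)/(6 + s) = 2*k/(6 + s))
L(w, A) = A*w - 2*A/(6 + A) (L(w, A) = A*w + (2*(-1)/(6 + A))*A = A*w + (-2/(6 + A))*A = A*w - 2*A/(6 + A))
f = 310 (f = 10 - 3*(-2 + (6 - 4)²*(6 - 3))/(6 - 3)*(-30) = 10 - 3*(-2 + 2²*3)/3*(-30) = 10 - 3*⅓*(-2 + 4*3)*(-30) = 10 - 3*⅓*(-2 + 12)*(-30) = 10 - 3*⅓*10*(-30) = 10 - 10*(-30) = 10 + 300 = 310)
-f = -1*310 = -310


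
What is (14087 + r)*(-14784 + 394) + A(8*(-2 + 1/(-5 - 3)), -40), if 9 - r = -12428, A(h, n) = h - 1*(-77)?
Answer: -381680300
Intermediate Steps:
A(h, n) = 77 + h (A(h, n) = h + 77 = 77 + h)
r = 12437 (r = 9 - 1*(-12428) = 9 + 12428 = 12437)
(14087 + r)*(-14784 + 394) + A(8*(-2 + 1/(-5 - 3)), -40) = (14087 + 12437)*(-14784 + 394) + (77 + 8*(-2 + 1/(-5 - 3))) = 26524*(-14390) + (77 + 8*(-2 + 1/(-8))) = -381680360 + (77 + 8*(-2 - ⅛)) = -381680360 + (77 + 8*(-17/8)) = -381680360 + (77 - 17) = -381680360 + 60 = -381680300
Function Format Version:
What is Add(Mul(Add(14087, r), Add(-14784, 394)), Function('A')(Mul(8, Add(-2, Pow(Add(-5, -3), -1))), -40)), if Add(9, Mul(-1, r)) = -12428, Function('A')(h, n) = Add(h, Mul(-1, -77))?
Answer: -381680300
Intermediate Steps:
Function('A')(h, n) = Add(77, h) (Function('A')(h, n) = Add(h, 77) = Add(77, h))
r = 12437 (r = Add(9, Mul(-1, -12428)) = Add(9, 12428) = 12437)
Add(Mul(Add(14087, r), Add(-14784, 394)), Function('A')(Mul(8, Add(-2, Pow(Add(-5, -3), -1))), -40)) = Add(Mul(Add(14087, 12437), Add(-14784, 394)), Add(77, Mul(8, Add(-2, Pow(Add(-5, -3), -1))))) = Add(Mul(26524, -14390), Add(77, Mul(8, Add(-2, Pow(-8, -1))))) = Add(-381680360, Add(77, Mul(8, Add(-2, Rational(-1, 8))))) = Add(-381680360, Add(77, Mul(8, Rational(-17, 8)))) = Add(-381680360, Add(77, -17)) = Add(-381680360, 60) = -381680300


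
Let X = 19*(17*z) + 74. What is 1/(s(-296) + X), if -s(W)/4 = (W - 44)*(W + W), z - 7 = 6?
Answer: -1/800847 ≈ -1.2487e-6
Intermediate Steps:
z = 13 (z = 7 + 6 = 13)
s(W) = -8*W*(-44 + W) (s(W) = -4*(W - 44)*(W + W) = -4*(-44 + W)*2*W = -8*W*(-44 + W))
X = 4273 (X = 19*(17*13) + 74 = 19*221 + 74 = 4199 + 74 = 4273)
1/(s(-296) + X) = 1/(8*(-296)*(44 - 1*(-296)) + 4273) = 1/(8*(-296)*(44 + 296) + 4273) = 1/(8*(-296)*340 + 4273) = 1/(-805120 + 4273) = 1/(-800847) = -1/800847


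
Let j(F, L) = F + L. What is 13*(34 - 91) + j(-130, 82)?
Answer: -789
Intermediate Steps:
13*(34 - 91) + j(-130, 82) = 13*(34 - 91) + (-130 + 82) = 13*(-57) - 48 = -741 - 48 = -789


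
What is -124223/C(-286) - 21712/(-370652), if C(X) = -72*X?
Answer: -1036282043/173465136 ≈ -5.9740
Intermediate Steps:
-124223/C(-286) - 21712/(-370652) = -124223/((-72*(-286))) - 21712/(-370652) = -124223/20592 - 21712*(-1/370652) = -124223*1/20592 + 5428/92663 = -11293/1872 + 5428/92663 = -1036282043/173465136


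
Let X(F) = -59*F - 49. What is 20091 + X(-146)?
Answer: 28656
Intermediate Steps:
X(F) = -49 - 59*F
20091 + X(-146) = 20091 + (-49 - 59*(-146)) = 20091 + (-49 + 8614) = 20091 + 8565 = 28656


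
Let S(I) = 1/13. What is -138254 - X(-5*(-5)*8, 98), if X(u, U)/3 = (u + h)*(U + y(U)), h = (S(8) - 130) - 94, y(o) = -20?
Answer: -132656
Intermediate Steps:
S(I) = 1/13
h = -2911/13 (h = (1/13 - 130) - 94 = -1689/13 - 94 = -2911/13 ≈ -223.92)
X(u, U) = 3*(-20 + U)*(-2911/13 + u) (X(u, U) = 3*((u - 2911/13)*(U - 20)) = 3*((-2911/13 + u)*(-20 + U)) = 3*((-20 + U)*(-2911/13 + u)) = 3*(-20 + U)*(-2911/13 + u))
-138254 - X(-5*(-5)*8, 98) = -138254 - (174660/13 - 60*(-5*(-5))*8 - 8733/13*98 + 3*98*(-5*(-5)*8)) = -138254 - (174660/13 - 1500*8 - 855834/13 + 3*98*(25*8)) = -138254 - (174660/13 - 60*200 - 855834/13 + 3*98*200) = -138254 - (174660/13 - 12000 - 855834/13 + 58800) = -138254 - 1*(-5598) = -138254 + 5598 = -132656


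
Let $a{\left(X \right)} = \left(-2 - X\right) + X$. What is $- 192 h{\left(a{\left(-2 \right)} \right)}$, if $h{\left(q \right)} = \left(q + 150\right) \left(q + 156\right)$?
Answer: $-4376064$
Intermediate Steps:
$a{\left(X \right)} = -2$
$h{\left(q \right)} = \left(150 + q\right) \left(156 + q\right)$
$- 192 h{\left(a{\left(-2 \right)} \right)} = - 192 \left(23400 + \left(-2\right)^{2} + 306 \left(-2\right)\right) = - 192 \left(23400 + 4 - 612\right) = \left(-192\right) 22792 = -4376064$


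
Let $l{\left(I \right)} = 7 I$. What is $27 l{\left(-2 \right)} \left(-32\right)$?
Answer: $12096$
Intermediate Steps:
$27 l{\left(-2 \right)} \left(-32\right) = 27 \cdot 7 \left(-2\right) \left(-32\right) = 27 \left(-14\right) \left(-32\right) = \left(-378\right) \left(-32\right) = 12096$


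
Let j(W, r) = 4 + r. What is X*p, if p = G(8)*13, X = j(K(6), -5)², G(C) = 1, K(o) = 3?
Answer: 13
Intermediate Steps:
X = 1 (X = (4 - 5)² = (-1)² = 1)
p = 13 (p = 1*13 = 13)
X*p = 1*13 = 13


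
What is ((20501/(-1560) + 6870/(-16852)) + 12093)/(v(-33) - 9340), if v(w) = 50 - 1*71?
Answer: -6106887079/4732547160 ≈ -1.2904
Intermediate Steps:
v(w) = -21 (v(w) = 50 - 71 = -21)
((20501/(-1560) + 6870/(-16852)) + 12093)/(v(-33) - 9340) = ((20501/(-1560) + 6870/(-16852)) + 12093)/(-21 - 9340) = ((20501*(-1/1560) + 6870*(-1/16852)) + 12093)/(-9361) = ((-1577/120 - 3435/8426) + 12093)*(-1/9361) = (-6850001/505560 + 12093)*(-1/9361) = (6106887079/505560)*(-1/9361) = -6106887079/4732547160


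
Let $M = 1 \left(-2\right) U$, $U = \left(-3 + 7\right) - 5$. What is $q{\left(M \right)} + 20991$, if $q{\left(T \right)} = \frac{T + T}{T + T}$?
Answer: $20992$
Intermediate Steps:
$U = -1$ ($U = 4 - 5 = -1$)
$M = 2$ ($M = 1 \left(-2\right) \left(-1\right) = \left(-2\right) \left(-1\right) = 2$)
$q{\left(T \right)} = 1$ ($q{\left(T \right)} = \frac{2 T}{2 T} = 2 T \frac{1}{2 T} = 1$)
$q{\left(M \right)} + 20991 = 1 + 20991 = 20992$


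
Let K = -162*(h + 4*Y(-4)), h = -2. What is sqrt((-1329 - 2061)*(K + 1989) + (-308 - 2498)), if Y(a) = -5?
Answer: 2*I*sqrt(4706869) ≈ 4339.1*I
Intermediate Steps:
K = 3564 (K = -162*(-2 + 4*(-5)) = -162*(-2 - 20) = -162*(-22) = 3564)
sqrt((-1329 - 2061)*(K + 1989) + (-308 - 2498)) = sqrt((-1329 - 2061)*(3564 + 1989) + (-308 - 2498)) = sqrt(-3390*5553 - 2806) = sqrt(-18824670 - 2806) = sqrt(-18827476) = 2*I*sqrt(4706869)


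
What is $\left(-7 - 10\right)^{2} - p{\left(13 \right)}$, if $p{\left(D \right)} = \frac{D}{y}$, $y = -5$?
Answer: $\frac{1458}{5} \approx 291.6$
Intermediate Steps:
$p{\left(D \right)} = - \frac{D}{5}$ ($p{\left(D \right)} = \frac{D}{-5} = D \left(- \frac{1}{5}\right) = - \frac{D}{5}$)
$\left(-7 - 10\right)^{2} - p{\left(13 \right)} = \left(-7 - 10\right)^{2} - \left(- \frac{1}{5}\right) 13 = \left(-17\right)^{2} - - \frac{13}{5} = 289 + \frac{13}{5} = \frac{1458}{5}$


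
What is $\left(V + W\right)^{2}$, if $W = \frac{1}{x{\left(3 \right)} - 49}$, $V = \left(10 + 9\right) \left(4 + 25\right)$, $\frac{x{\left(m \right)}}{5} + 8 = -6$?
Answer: $\frac{4299162624}{14161} \approx 3.0359 \cdot 10^{5}$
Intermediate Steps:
$x{\left(m \right)} = -70$ ($x{\left(m \right)} = -40 + 5 \left(-6\right) = -40 - 30 = -70$)
$V = 551$ ($V = 19 \cdot 29 = 551$)
$W = - \frac{1}{119}$ ($W = \frac{1}{-70 - 49} = \frac{1}{-119} = - \frac{1}{119} \approx -0.0084034$)
$\left(V + W\right)^{2} = \left(551 - \frac{1}{119}\right)^{2} = \left(\frac{65568}{119}\right)^{2} = \frac{4299162624}{14161}$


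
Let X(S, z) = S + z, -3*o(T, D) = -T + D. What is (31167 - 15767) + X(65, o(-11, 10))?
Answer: 15458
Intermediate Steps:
o(T, D) = -D/3 + T/3 (o(T, D) = -(-T + D)/3 = -(D - T)/3 = -D/3 + T/3)
(31167 - 15767) + X(65, o(-11, 10)) = (31167 - 15767) + (65 + (-1/3*10 + (1/3)*(-11))) = 15400 + (65 + (-10/3 - 11/3)) = 15400 + (65 - 7) = 15400 + 58 = 15458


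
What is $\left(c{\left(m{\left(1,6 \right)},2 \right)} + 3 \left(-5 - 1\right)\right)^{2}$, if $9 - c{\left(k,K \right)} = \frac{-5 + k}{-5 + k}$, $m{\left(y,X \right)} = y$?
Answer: $100$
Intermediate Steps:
$c{\left(k,K \right)} = 8$ ($c{\left(k,K \right)} = 9 - \frac{-5 + k}{-5 + k} = 9 - 1 = 8$)
$\left(c{\left(m{\left(1,6 \right)},2 \right)} + 3 \left(-5 - 1\right)\right)^{2} = \left(8 + 3 \left(-5 - 1\right)\right)^{2} = \left(8 + 3 \left(-6\right)\right)^{2} = \left(8 - 18\right)^{2} = \left(-10\right)^{2} = 100$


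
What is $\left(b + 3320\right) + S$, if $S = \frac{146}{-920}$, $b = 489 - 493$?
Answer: $\frac{1525287}{460} \approx 3315.8$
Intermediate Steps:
$b = -4$
$S = - \frac{73}{460}$ ($S = 146 \left(- \frac{1}{920}\right) = - \frac{73}{460} \approx -0.1587$)
$\left(b + 3320\right) + S = \left(-4 + 3320\right) - \frac{73}{460} = 3316 - \frac{73}{460} = \frac{1525287}{460}$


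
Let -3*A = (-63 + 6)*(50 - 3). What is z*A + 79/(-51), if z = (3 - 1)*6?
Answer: 546437/51 ≈ 10714.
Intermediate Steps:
A = 893 (A = -(-63 + 6)*(50 - 3)/3 = -(-19)*47 = -⅓*(-2679) = 893)
z = 12 (z = 2*6 = 12)
z*A + 79/(-51) = 12*893 + 79/(-51) = 10716 + 79*(-1/51) = 10716 - 79/51 = 546437/51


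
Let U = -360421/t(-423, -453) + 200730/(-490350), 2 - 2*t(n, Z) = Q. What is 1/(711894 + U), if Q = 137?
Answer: 441315/316525752451 ≈ 1.3942e-6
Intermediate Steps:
t(n, Z) = -135/2 (t(n, Z) = 1 - ½*137 = 1 - 137/2 = -135/2)
U = 2356251841/441315 (U = -360421/(-135/2) + 200730/(-490350) = -360421*(-2/135) + 200730*(-1/490350) = 720842/135 - 6691/16345 = 2356251841/441315 ≈ 5339.2)
1/(711894 + U) = 1/(711894 + 2356251841/441315) = 1/(316525752451/441315) = 441315/316525752451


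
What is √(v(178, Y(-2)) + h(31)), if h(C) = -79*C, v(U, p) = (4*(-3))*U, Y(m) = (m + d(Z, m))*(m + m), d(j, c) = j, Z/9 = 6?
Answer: I*√4585 ≈ 67.713*I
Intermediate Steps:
Z = 54 (Z = 9*6 = 54)
Y(m) = 2*m*(54 + m) (Y(m) = (m + 54)*(m + m) = (54 + m)*(2*m) = 2*m*(54 + m))
v(U, p) = -12*U
√(v(178, Y(-2)) + h(31)) = √(-12*178 - 79*31) = √(-2136 - 2449) = √(-4585) = I*√4585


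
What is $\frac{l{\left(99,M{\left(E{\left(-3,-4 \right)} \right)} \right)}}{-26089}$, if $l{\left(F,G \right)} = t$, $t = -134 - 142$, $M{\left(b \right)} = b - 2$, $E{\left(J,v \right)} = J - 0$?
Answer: $\frac{276}{26089} \approx 0.010579$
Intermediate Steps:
$E{\left(J,v \right)} = J$ ($E{\left(J,v \right)} = J + 0 = J$)
$M{\left(b \right)} = -2 + b$ ($M{\left(b \right)} = b - 2 = -2 + b$)
$t = -276$
$l{\left(F,G \right)} = -276$
$\frac{l{\left(99,M{\left(E{\left(-3,-4 \right)} \right)} \right)}}{-26089} = - \frac{276}{-26089} = \left(-276\right) \left(- \frac{1}{26089}\right) = \frac{276}{26089}$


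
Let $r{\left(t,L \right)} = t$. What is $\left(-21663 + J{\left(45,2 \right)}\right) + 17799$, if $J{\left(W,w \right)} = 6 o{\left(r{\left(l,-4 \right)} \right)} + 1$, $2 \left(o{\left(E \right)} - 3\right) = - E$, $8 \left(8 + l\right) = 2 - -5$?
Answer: $- \frac{30589}{8} \approx -3823.6$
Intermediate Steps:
$l = - \frac{57}{8}$ ($l = -8 + \frac{2 - -5}{8} = -8 + \frac{2 + 5}{8} = -8 + \frac{1}{8} \cdot 7 = -8 + \frac{7}{8} = - \frac{57}{8} \approx -7.125$)
$o{\left(E \right)} = 3 - \frac{E}{2}$ ($o{\left(E \right)} = 3 + \frac{\left(-1\right) E}{2} = 3 - \frac{E}{2}$)
$J{\left(W,w \right)} = \frac{323}{8}$ ($J{\left(W,w \right)} = 6 \left(3 - - \frac{57}{16}\right) + 1 = 6 \left(3 + \frac{57}{16}\right) + 1 = 6 \cdot \frac{105}{16} + 1 = \frac{315}{8} + 1 = \frac{323}{8}$)
$\left(-21663 + J{\left(45,2 \right)}\right) + 17799 = \left(-21663 + \frac{323}{8}\right) + 17799 = - \frac{172981}{8} + 17799 = - \frac{30589}{8}$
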